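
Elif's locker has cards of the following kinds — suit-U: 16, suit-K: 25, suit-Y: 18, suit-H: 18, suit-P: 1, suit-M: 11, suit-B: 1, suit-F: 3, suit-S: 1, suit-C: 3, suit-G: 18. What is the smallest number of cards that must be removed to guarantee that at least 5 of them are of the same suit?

Pigeonhole: put each drawn card into a box by suit. The largest draw with every box below 5 takes min(count, 4) from each suit; suits with fewer than 4 contribute all they have.
Σ min(cᵢ, 4) = 4 + 4 + 4 + 4 + 1 + 4 + 1 + 3 + 1 + 3 + 4 = 33.
Draw number 33 + 1 = 34 must push one box to 5.

34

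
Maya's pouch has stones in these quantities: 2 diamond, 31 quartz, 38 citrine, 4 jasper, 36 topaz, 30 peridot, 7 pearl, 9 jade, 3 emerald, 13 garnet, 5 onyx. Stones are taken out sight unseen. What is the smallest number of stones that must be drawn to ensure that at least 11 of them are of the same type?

An adversary could hand out at most 10 stones per type (6 types run out sooner): 2 + 10 + 10 + 4 + 10 + 10 + 7 + 9 + 3 + 10 + 5 = 80 stones and still no type has 11.
By the pigeonhole principle, one more stone lands in a type already at 10, so 81 draws are enough and 80 are not.

81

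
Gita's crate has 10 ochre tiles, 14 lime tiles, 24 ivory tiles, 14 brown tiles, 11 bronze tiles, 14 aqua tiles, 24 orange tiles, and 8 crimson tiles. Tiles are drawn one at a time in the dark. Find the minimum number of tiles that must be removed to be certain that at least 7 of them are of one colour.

Put each drawn tile into a box by colour. The largest draw with every box below 7 takes min(count, 6) from each colour.
Σ min(cᵢ, 6) = 6 + 6 + 6 + 6 + 6 + 6 + 6 + 6 = 48.
Draw number 48 + 1 = 49 must push one box to 7.

49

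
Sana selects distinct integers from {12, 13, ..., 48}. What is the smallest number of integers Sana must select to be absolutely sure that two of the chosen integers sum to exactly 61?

20

Two chosen integers sum to 61 exactly when both halves of some pair {x, 61−x} with 13 ≤ x ≤ 61−x ≤ 48 are chosen — 18 such pairs.
The remaining 1 element (those with no distinct partner in range) can never complete a 61-sum, so the worst case takes all of them and one from each pair: 1 + 18 = 19.
By the pigeonhole principle, the 20th integer has to be the second member of some pair, so 19 + 1 = 20.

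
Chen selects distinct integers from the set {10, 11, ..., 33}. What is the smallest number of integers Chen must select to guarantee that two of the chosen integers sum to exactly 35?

17

A set avoiding the sum 35 can contain at most one of each pair {x, 35−x}, plus the 8 elements whose complement lies outside the range.
The integers 18, …, 33 (16 of them) are such a set: any two sum to at least 18+19 = 37 > 35.
By pigeonhole, any 17th integer completes one of the 8 pairs, so 17 choices force a sum of 35.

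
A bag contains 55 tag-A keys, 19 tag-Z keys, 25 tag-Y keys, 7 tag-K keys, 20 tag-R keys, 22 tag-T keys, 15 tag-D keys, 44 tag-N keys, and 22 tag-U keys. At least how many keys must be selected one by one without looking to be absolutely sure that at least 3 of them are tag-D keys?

217

In the worst case for collecting tag-D keys, every non-tag-D key comes out first.
There are 55 + 19 + 25 + 7 + 20 + 22 + 44 + 22 = 214 non-tag-D keys altogether.
After those, each further key must be tag-D, so 214 + 3 = 217 draws guarantee 3 tag-D keys.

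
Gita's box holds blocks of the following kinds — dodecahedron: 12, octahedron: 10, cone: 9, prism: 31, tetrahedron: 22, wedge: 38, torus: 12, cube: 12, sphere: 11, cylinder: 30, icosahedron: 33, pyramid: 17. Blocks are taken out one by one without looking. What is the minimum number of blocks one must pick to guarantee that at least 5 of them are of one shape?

49

An adversary could hand out at most 4 blocks per shape: 4 + 4 + 4 + 4 + 4 + 4 + 4 + 4 + 4 + 4 + 4 + 4 = 48 blocks and still no shape has 5.
By the pigeonhole principle, one more block lands in a shape already at 4, so 49 draws are enough and 48 are not.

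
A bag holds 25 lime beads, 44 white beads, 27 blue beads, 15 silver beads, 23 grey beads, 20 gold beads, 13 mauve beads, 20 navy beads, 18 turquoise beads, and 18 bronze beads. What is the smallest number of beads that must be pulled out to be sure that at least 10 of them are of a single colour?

An adversary could hand out at most 9 beads per colour: 9 + 9 + 9 + 9 + 9 + 9 + 9 + 9 + 9 + 9 = 90 beads and still no colour has 10.
One more bead lands in a colour already at 9, so 91 draws are enough and 90 are not.

91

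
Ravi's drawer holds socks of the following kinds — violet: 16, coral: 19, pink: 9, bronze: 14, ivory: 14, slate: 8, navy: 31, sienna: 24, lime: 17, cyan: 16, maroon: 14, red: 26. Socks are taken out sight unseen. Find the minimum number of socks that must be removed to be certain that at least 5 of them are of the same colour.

By pigeonhole, the 12 colours are the holes; the socks drawn are the pigeons.
To avoid 5 of any one colour, the worst case takes at most 4 of each colour.
That gives 4 + 4 + 4 + 4 + 4 + 4 + 4 + 4 + 4 + 4 + 4 + 4 = 48 socks with no colour reaching 5.
The next sock forces some colour to 5, so 48 + 1 = 49.

49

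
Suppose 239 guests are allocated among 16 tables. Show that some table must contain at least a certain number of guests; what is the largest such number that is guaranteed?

By pigeonhole, the 16 tables are the holes and the 239 guests are the pigeons.
If every table held at most 14 guests, the total would be at most 16 × 14 = 224, which is less than 239.
So some table holds at least ⌈239/16⌉ = 15 guests.

15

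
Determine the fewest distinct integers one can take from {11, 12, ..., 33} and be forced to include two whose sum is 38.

Group the elements by complementary pair {x, 38−x}: {11,27}, {12,26}, {13,25}, …, giving 8 two-element pairs, the single value 19 (it cannot pair with itself since the integers are distinct), and 6 integers whose partner 38−x falls outside [11,33].
By pigeonhole, treating each of those 15 groups as a pigeonhole, one can pick one integer per group — 15 integers — with no two summing to 38.
The 16th integer lands in an occupied pair, forcing a sum of 38.

16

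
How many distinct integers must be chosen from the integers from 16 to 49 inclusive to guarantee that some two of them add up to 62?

20

A set avoiding the sum 62 can contain at most one of each pair {x, 62−x}, plus the 4 elements whose complement lies outside the range or equal to its own complement.
The integers 31, …, 49 (19 of them) are such a set: any two sum to at least 31+32 = 63 > 62.
Any 20th integer completes one of the 15 pairs, so 20 choices force a sum of 62.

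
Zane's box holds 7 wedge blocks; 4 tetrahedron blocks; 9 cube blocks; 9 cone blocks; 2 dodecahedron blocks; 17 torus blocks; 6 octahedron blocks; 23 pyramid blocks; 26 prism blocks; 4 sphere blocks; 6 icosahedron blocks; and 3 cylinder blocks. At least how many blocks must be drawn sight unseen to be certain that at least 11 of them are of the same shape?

81

The 12 shapes are the holes; the blocks drawn are the pigeons.
To avoid 11 of any one shape, the worst case takes at most 10 of each shape, or every block of a shape that has fewer than 10.
That gives 7 + 4 + 9 + 9 + 2 + 10 + 6 + 10 + 10 + 4 + 6 + 3 = 80 blocks with no shape reaching 11.
The next block forces some shape to 11, so 80 + 1 = 81.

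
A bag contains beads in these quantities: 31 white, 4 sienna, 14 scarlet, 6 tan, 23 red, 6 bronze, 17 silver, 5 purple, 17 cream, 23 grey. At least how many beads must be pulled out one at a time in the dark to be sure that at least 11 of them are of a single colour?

The 10 colours are the holes; the beads drawn are the pigeons.
To avoid 11 of any one colour, the worst case takes at most 10 of each colour, or every bead of a colour that has fewer than 10.
That gives 10 + 4 + 10 + 6 + 10 + 6 + 10 + 5 + 10 + 10 = 81 beads with no colour reaching 11.
The next bead forces some colour to 11, so 81 + 1 = 82.

82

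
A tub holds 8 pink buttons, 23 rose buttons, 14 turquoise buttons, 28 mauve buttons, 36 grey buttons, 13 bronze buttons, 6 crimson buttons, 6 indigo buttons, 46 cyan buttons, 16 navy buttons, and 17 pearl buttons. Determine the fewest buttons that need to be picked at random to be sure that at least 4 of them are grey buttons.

181

In the worst case for collecting grey buttons, every non-grey button comes out first.
There are 8 + 23 + 14 + 28 + 13 + 6 + 6 + 46 + 16 + 17 = 177 non-grey buttons altogether.
After those, each further button must be grey, so 177 + 4 = 181 draws guarantee 4 grey buttons.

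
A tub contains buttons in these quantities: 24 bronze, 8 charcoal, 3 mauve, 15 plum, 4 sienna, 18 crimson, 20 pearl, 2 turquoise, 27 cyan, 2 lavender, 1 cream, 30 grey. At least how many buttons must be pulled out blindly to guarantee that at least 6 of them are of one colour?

48

Put each drawn button into a box by colour. The largest draw with every box below 6 takes min(count, 5) from each colour; colours with fewer than 5 contribute all they have.
Σ min(cᵢ, 5) = 5 + 5 + 3 + 5 + 4 + 5 + 5 + 2 + 5 + 2 + 1 + 5 = 47.
Draw number 47 + 1 = 48 must push one box to 6.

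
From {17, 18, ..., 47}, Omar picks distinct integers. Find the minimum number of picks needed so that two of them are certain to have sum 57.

Two chosen integers sum to 57 exactly when both halves of some pair {x, 57−x} with 17 ≤ x ≤ 57−x ≤ 40 are chosen — 12 such pairs.
The remaining 7 elements (those with no distinct partner in range) can never complete a 57-sum, so the worst case takes all of them and one from each pair: 7 + 12 = 19.
The 20th integer has to be the second member of some pair, so 19 + 1 = 20.

20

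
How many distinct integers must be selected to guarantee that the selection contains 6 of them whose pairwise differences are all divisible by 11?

Integers whose pairwise differences are multiples of 11 are exactly those sharing a remainder mod 11. The 11 residue classes mod 11 are the pigeonholes.
With 55 integers one could put 5 in each residue class and have no class reach 6.
The 56th integer pushes some class to 6, so 11·5 + 1 = 56.

56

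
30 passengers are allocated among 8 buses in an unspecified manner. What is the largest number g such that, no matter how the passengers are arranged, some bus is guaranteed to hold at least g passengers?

4

Pigeonhole: the 8 buses are the holes and the 30 passengers are the pigeons.
If every bus held at most 3 passengers, the total would be at most 8 × 3 = 24, which is less than 30.
So some bus holds at least ⌈30/8⌉ = 4 passengers.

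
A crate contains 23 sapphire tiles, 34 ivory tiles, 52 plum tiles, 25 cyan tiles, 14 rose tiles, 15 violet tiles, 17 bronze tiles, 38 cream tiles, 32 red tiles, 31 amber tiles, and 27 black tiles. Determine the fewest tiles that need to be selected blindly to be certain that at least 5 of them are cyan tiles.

288

In the worst case for collecting cyan tiles, every non-cyan tile comes out first.
There are 23 + 34 + 52 + 14 + 15 + 17 + 38 + 32 + 31 + 27 = 283 non-cyan tiles altogether.
After those, each further tile must be cyan, so 283 + 5 = 288 draws guarantee 5 cyan tiles.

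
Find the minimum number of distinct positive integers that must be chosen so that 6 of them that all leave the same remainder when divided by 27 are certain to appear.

136

By pigeonhole, the 27 residue classes mod 27 are the pigeonholes.
With 135 integers one could put 5 in each residue class and have no class reach 6.
The 136th integer pushes some class to 6, so 27·5 + 1 = 136.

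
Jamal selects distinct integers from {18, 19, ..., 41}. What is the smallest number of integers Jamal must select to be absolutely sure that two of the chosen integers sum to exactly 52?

A set avoiding the sum 52 can contain at most one of each pair {x, 52−x}, plus the 8 elements whose complement lies outside the range or equal to its own complement.
The integers 26, …, 41 (16 of them) are such a set: any two sum to at least 26+27 = 53 > 52.
Any 17th integer completes one of the 8 pairs, so 17 choices force a sum of 52.

17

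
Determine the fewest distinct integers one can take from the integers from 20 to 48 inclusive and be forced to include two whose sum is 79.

Group the elements by complementary pair {x, 79−x}: {31,48}, {32,47}, {33,46}, …, giving 9 two-element pairs and 11 integers whose partner 79−x falls outside [20,48].
By pigeonhole, treating each of those 20 groups as a pigeonhole, one can pick one integer per group — 20 integers — with no two summing to 79.
The 21st integer lands in an occupied pair, forcing a sum of 79.

21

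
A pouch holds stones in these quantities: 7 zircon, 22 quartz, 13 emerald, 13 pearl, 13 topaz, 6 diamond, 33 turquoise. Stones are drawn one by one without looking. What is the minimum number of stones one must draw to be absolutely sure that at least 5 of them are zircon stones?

In the worst case for collecting zircon stones, every non-zircon stone comes out first.
There are 22 + 13 + 13 + 13 + 6 + 33 = 100 non-zircon stones altogether.
After those, each further stone must be zircon, so 100 + 5 = 105 draws guarantee 5 zircon stones.

105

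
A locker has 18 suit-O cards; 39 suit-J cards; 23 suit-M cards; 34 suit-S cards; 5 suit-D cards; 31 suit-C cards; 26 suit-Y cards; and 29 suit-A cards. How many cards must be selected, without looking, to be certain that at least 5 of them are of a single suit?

By the pigeonhole principle, the 8 suits are the holes; the cards drawn are the pigeons.
To avoid 5 of any one suit, the worst case takes at most 4 of each suit.
That gives 4 + 4 + 4 + 4 + 4 + 4 + 4 + 4 = 32 cards with no suit reaching 5.
The next card forces some suit to 5, so 32 + 1 = 33.

33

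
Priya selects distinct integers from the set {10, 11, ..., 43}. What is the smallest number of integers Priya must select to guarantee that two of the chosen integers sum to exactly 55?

19

A set avoiding the sum 55 can contain at most one of each pair {x, 55−x}, plus the 2 elements whose complement lies outside the range.
The integers 10, …, 27 (18 of them) are such a set: any two sum to at least 10+11 = 21 and at most 26+27 = 53 < 55.
Pigeonhole: any 19th integer completes one of the 16 pairs, so 19 choices force a sum of 55.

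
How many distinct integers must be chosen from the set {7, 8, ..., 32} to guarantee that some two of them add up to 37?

Two chosen integers sum to 37 exactly when both halves of some pair {x, 37−x} with 7 ≤ x ≤ 37−x ≤ 30 are chosen — 12 such pairs.
The remaining 2 elements (those with no distinct partner in range) can never complete a 37-sum, so the worst case takes all of them and one from each pair: 2 + 12 = 14.
The 15th integer has to be the second member of some pair, so 14 + 1 = 15.

15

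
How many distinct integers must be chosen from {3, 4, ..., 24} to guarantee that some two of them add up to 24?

A set avoiding the sum 24 can contain at most one of each pair {x, 24−x}, plus the 4 elements whose complement lies outside the range or equal to its own complement.
The integers 12, …, 24 (13 of them) are such a set: any two sum to at least 12+13 = 25 > 24.
Pigeonhole: any 14th integer completes one of the 9 pairs, so 14 choices force a sum of 24.

14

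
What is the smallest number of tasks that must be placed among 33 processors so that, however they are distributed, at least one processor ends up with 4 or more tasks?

With 99 tasks one could put exactly 3 in each of the 33 processors, and no processor would reach 4.
Pigeonhole: one more task must land in a processor that already has 3, giving it 4.
So 33 × 3 + 1 = 100 tasks are required.

100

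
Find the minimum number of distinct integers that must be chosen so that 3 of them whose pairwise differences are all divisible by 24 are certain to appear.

Integers whose pairwise differences are multiples of 24 are exactly those sharing a remainder mod 24. By pigeonhole, the 24 residue classes mod 24 are the pigeonholes.
With 48 integers one could put 2 in each residue class and have no class reach 3.
The 49th integer pushes some class to 3, so 24·2 + 1 = 49.

49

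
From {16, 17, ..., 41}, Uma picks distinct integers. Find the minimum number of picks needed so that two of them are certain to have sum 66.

A set avoiding the sum 66 can contain at most one of each pair {x, 66−x}, plus the 10 elements whose complement lies outside the range or equal to its own complement.
The integers 16, …, 33 (18 of them) are such a set: any two sum to at least 16+17 = 33 and at most 32+33 = 65 < 66.
Any 19th integer completes one of the 8 pairs, so 19 choices force a sum of 66.

19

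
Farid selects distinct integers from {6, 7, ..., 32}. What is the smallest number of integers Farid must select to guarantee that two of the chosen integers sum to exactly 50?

Two chosen integers sum to 50 exactly when both halves of some pair {x, 50−x} with 18 ≤ x ≤ 50−x ≤ 32 are chosen — 7 such pairs.
The remaining 13 elements (those with no distinct partner in range) can never complete a 50-sum, so the worst case takes all of them and one from each pair: 13 + 7 = 20.
By the pigeonhole principle, the 21st integer has to be the second member of some pair, so 20 + 1 = 21.

21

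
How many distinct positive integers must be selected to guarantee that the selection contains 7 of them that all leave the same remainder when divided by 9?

By pigeonhole, the 9 residue classes mod 9 are the pigeonholes.
With 54 integers one could put 6 in each residue class and have no class reach 7.
The 55th integer pushes some class to 7, so 9·6 + 1 = 55.

55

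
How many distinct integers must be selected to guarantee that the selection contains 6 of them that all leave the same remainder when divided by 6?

31

Pigeonhole: the 6 residue classes mod 6 are the pigeonholes.
With 30 integers one could put 5 in each residue class and have no class reach 6.
The 31st integer pushes some class to 6, so 6·5 + 1 = 31.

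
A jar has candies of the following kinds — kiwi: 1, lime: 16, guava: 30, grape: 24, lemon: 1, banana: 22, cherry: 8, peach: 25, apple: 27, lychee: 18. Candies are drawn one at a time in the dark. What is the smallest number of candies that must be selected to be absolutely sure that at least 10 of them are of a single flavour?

An adversary could hand out at most 9 candies per flavour (kiwi, lemon, cherry run out sooner): 1 + 9 + 9 + 9 + 1 + 9 + 8 + 9 + 9 + 9 = 73 candies and still no flavour has 10.
By pigeonhole, one more candy lands in a flavour already at 9, so 74 draws are enough and 73 are not.

74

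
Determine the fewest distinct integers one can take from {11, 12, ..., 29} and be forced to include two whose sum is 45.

13

A set avoiding the sum 45 can contain at most one of each pair {x, 45−x}, plus the 5 elements whose complement lies outside the range.
The integers 11, …, 22 (12 of them) are such a set: any two sum to at least 11+12 = 23 and at most 21+22 = 43 < 45.
Pigeonhole: any 13th integer completes one of the 7 pairs, so 13 choices force a sum of 45.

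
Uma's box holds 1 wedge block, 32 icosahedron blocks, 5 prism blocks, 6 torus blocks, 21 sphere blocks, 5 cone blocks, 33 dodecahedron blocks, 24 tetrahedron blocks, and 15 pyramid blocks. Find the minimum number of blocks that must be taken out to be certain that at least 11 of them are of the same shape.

Pigeonhole: the 9 shapes are the holes; the blocks drawn are the pigeons.
To avoid 11 of any one shape, the worst case takes at most 10 of each shape, or every block of a shape that has fewer than 10.
That gives 1 + 10 + 5 + 6 + 10 + 5 + 10 + 10 + 10 = 67 blocks with no shape reaching 11.
The next block forces some shape to 11, so 67 + 1 = 68.

68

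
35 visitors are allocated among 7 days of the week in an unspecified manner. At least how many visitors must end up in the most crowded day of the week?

5

The 7 days of the week are the holes and the 35 visitors are the pigeons.
If every day of the week held at most 4 visitors, the total would be at most 7 × 4 = 28, which is less than 35.
So some day of the week holds at least ⌈35/7⌉ = 5 visitors.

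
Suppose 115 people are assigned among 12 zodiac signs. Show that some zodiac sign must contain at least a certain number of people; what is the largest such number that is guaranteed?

By pigeonhole, the 12 zodiac signs are the holes and the 115 people are the pigeons.
If every zodiac sign held at most 9 people, the total would be at most 12 × 9 = 108, which is less than 115.
So some zodiac sign holds at least ⌈115/12⌉ = 10 people.

10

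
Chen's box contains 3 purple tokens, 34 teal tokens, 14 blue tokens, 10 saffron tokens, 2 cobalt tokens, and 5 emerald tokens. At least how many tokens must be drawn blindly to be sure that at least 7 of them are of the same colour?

Pigeonhole: the 6 colours are the holes; the tokens drawn are the pigeons.
To avoid 7 of any one colour, the worst case takes at most 6 of each colour, or every token of a colour that has fewer than 6.
That gives 3 + 6 + 6 + 6 + 2 + 5 = 28 tokens with no colour reaching 7.
The next token forces some colour to 7, so 28 + 1 = 29.

29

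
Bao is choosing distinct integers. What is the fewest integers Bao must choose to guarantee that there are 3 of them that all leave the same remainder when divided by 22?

Pigeonhole: the 22 residue classes mod 22 are the pigeonholes.
With 44 integers one could put 2 in each residue class and have no class reach 3.
The 45th integer pushes some class to 3, so 22·2 + 1 = 45.

45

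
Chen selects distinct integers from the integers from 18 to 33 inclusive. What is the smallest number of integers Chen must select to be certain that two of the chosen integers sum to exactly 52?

10

Two chosen integers sum to 52 exactly when both halves of some pair {x, 52−x} with 19 ≤ x ≤ 52−x ≤ 33 are chosen — 7 such pairs.
The remaining 2 elements (those with no distinct partner in range) can never complete a 52-sum, so the worst case takes all of them and one from each pair: 2 + 7 = 9.
Pigeonhole: the 10th integer has to be the second member of some pair, so 9 + 1 = 10.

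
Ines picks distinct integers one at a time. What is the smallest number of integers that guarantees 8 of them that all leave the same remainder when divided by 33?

The 33 residue classes mod 33 are the pigeonholes.
With 231 integers one could put 7 in each residue class and have no class reach 8.
The 232nd integer pushes some class to 8, so 33·7 + 1 = 232.

232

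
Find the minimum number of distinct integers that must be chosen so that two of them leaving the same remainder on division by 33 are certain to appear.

34

The 33 residue classes mod 33 are the pigeonholes.
With 33 integers one could put 1 in each residue class and have no class reach 2.
The 34th integer pushes some class to 2, so 33·1 + 1 = 34.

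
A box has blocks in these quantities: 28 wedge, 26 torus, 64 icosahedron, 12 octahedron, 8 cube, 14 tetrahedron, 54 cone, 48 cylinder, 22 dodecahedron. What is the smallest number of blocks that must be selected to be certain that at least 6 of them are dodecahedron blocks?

260

In the worst case for collecting dodecahedron blocks, every non-dodecahedron block comes out first.
There are 28 + 26 + 64 + 12 + 8 + 14 + 54 + 48 = 254 non-dodecahedron blocks altogether.
After those, each further block must be dodecahedron, so 254 + 6 = 260 draws guarantee 6 dodecahedron blocks.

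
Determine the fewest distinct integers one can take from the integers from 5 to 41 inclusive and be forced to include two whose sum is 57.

25

A set avoiding the sum 57 can contain at most one of each pair {x, 57−x}, plus the 11 elements whose complement lies outside the range.
The integers 5, …, 28 (24 of them) are such a set: any two sum to at least 5+6 = 11 and at most 27+28 = 55 < 57.
Pigeonhole: any 25th integer completes one of the 13 pairs, so 25 choices force a sum of 57.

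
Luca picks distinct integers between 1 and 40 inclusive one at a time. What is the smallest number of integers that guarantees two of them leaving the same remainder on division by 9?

By the pigeonhole principle, the 9 residue classes mod 9 are the pigeonholes.
With 9 integers one could put 1 in each residue class and have no class reach 2.
The 10th integer pushes some class to 2, so 9·1 + 1 = 10.

10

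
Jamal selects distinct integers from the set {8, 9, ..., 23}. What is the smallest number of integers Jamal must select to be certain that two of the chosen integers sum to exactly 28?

Two chosen integers sum to 28 exactly when both halves of some pair {x, 28−x} with 8 ≤ x ≤ 28−x ≤ 20 are chosen — 6 such pairs.
The remaining 4 elements (those with no distinct partner in range) can never complete a 28-sum, so the worst case takes all of them and one from each pair: 4 + 6 = 10.
By the pigeonhole principle, the 11th integer has to be the second member of some pair, so 10 + 1 = 11.

11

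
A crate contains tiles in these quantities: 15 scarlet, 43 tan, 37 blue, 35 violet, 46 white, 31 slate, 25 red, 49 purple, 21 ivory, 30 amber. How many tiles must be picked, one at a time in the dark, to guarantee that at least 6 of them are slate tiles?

In the worst case for collecting slate tiles, every non-slate tile comes out first.
There are 15 + 43 + 37 + 35 + 46 + 25 + 49 + 21 + 30 = 301 non-slate tiles altogether.
After those, each further tile must be slate, so 301 + 6 = 307 draws guarantee 6 slate tiles.

307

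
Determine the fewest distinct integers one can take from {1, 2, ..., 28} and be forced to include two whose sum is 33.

A set avoiding the sum 33 can contain at most one of each pair {x, 33−x}, plus the 4 elements whose complement lies outside the range.
The integers 1, …, 16 (16 of them) are such a set: any two sum to at least 1+2 = 3 and at most 15+16 = 31 < 33.
Any 17th integer completes one of the 12 pairs, so 17 choices force a sum of 33.

17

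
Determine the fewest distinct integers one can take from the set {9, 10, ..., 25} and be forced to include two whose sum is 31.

11

Group the elements by complementary pair {x, 31−x}: {9,22}, {10,21}, {11,20}, …, giving 7 two-element pairs and 3 integers whose partner 31−x falls outside [9,25].
Treating each of those 10 groups as a pigeonhole, one can pick one integer per group — 10 integers — with no two summing to 31.
The 11th integer lands in an occupied pair, forcing a sum of 31.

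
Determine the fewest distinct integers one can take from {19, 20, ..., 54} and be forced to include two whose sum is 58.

A set avoiding the sum 58 can contain at most one of each pair {x, 58−x}, plus the 16 elements whose complement lies outside the range or equal to its own complement.
The integers 29, …, 54 (26 of them) are such a set: any two sum to at least 29+30 = 59 > 58.
By pigeonhole, any 27th integer completes one of the 10 pairs, so 27 choices force a sum of 58.

27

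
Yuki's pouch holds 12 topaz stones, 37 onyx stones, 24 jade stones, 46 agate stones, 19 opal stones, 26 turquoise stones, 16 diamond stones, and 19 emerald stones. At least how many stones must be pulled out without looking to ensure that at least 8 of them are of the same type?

57

An adversary could hand out at most 7 stones per type: 7 + 7 + 7 + 7 + 7 + 7 + 7 + 7 = 56 stones and still no type has 8.
Pigeonhole: one more stone lands in a type already at 7, so 57 draws are enough and 56 are not.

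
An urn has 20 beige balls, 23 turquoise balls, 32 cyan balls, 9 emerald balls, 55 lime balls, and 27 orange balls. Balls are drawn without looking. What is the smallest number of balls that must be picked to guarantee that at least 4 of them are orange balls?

143

In the worst case for collecting orange balls, every non-orange ball comes out first.
There are 20 + 23 + 32 + 9 + 55 = 139 non-orange balls altogether.
After those, each further ball must be orange, so 139 + 4 = 143 draws guarantee 4 orange balls.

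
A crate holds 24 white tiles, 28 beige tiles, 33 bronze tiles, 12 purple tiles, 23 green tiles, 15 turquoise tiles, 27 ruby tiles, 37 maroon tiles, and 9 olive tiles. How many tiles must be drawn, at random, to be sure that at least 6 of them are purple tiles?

202

In the worst case for collecting purple tiles, every non-purple tile comes out first.
There are 24 + 28 + 33 + 23 + 15 + 27 + 37 + 9 = 196 non-purple tiles altogether.
After those, each further tile must be purple, so 196 + 6 = 202 draws guarantee 6 purple tiles.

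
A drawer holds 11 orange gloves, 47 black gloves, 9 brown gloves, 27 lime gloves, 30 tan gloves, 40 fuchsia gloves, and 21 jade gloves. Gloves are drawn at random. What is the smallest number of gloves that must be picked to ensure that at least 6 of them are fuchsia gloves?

In the worst case for collecting fuchsia gloves, every non-fuchsia glove comes out first.
There are 11 + 47 + 9 + 27 + 30 + 21 = 145 non-fuchsia gloves altogether.
After those, each further glove must be fuchsia, so 145 + 6 = 151 draws guarantee 6 fuchsia gloves.

151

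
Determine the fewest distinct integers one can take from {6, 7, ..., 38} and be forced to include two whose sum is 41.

19

Group the elements by complementary pair {x, 41−x}: {6,35}, {7,34}, {8,33}, …, giving 15 two-element pairs and 3 integers whose partner 41−x falls outside [6,38].
Treating each of those 18 groups as a pigeonhole, one can pick one integer per group — 18 integers — with no two summing to 41.
The 19th integer lands in an occupied pair, forcing a sum of 41.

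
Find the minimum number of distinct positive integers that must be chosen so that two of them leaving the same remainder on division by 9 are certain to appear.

The 9 residue classes mod 9 are the pigeonholes.
With 9 integers one could put 1 in each residue class and have no class reach 2.
The 10th integer pushes some class to 2, so 9·1 + 1 = 10.

10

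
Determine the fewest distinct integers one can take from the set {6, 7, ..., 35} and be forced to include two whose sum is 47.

Group the elements by complementary pair {x, 47−x}: {12,35}, {13,34}, {14,33}, …, giving 12 two-element pairs and 6 integers whose partner 47−x falls outside [6,35].
By the pigeonhole principle, treating each of those 18 groups as a pigeonhole, one can pick one integer per group — 18 integers — with no two summing to 47.
The 19th integer lands in an occupied pair, forcing a sum of 47.

19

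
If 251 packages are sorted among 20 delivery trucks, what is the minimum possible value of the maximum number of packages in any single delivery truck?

13

The 20 delivery trucks are the holes and the 251 packages are the pigeons.
If every delivery truck held at most 12 packages, the total would be at most 20 × 12 = 240, which is less than 251.
So some delivery truck holds at least ⌈251/20⌉ = 13 packages.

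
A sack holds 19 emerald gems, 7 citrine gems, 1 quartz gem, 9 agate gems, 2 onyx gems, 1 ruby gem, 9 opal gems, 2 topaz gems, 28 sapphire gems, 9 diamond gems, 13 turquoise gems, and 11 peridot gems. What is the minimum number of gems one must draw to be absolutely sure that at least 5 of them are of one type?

39

An adversary could hand out at most 4 gems per type (4 types run out sooner): 4 + 4 + 1 + 4 + 2 + 1 + 4 + 2 + 4 + 4 + 4 + 4 = 38 gems and still no type has 5.
Pigeonhole: one more gem lands in a type already at 4, so 39 draws are enough and 38 are not.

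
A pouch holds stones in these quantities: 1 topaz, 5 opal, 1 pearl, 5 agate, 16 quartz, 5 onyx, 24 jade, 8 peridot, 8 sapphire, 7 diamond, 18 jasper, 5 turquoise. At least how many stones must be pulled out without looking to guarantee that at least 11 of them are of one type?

76

Put each drawn stone into a box by type. The largest draw with every box below 11 takes min(count, 10) from each type; types with fewer than 10 contribute all they have.
Σ min(cᵢ, 10) = 1 + 5 + 1 + 5 + 10 + 5 + 10 + 8 + 8 + 7 + 10 + 5 = 75.
Draw number 75 + 1 = 76 must push one box to 11.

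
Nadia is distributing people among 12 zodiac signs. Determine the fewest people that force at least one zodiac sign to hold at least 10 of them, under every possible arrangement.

With 108 people one could put exactly 9 in each of the 12 zodiac signs, and no zodiac sign would reach 10.
By pigeonhole, one more person must land in a zodiac sign that already has 9, giving it 10.
So 12 × 9 + 1 = 109 people are required.

109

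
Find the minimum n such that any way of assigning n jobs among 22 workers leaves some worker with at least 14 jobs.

With 286 jobs one could put exactly 13 in each of the 22 workers, and no worker would reach 14.
One more job must land in a worker that already has 13, giving it 14.
So 22 × 13 + 1 = 287 jobs are required.

287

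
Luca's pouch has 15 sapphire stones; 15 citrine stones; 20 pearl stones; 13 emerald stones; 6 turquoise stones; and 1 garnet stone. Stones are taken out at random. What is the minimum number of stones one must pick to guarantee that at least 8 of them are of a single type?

36

An adversary could hand out at most 7 stones per type (turquoise, garnet run out sooner): 7 + 7 + 7 + 7 + 6 + 1 = 35 stones and still no type has 8.
By the pigeonhole principle, one more stone lands in a type already at 7, so 36 draws are enough and 35 are not.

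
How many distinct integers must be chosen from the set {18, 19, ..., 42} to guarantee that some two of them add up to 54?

17

A set avoiding the sum 54 can contain at most one of each pair {x, 54−x}, plus the 7 elements whose complement lies outside the range or equal to its own complement.
The integers 27, …, 42 (16 of them) are such a set: any two sum to at least 27+28 = 55 > 54.
Pigeonhole: any 17th integer completes one of the 9 pairs, so 17 choices force a sum of 54.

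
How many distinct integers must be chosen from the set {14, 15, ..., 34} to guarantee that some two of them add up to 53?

14

A set avoiding the sum 53 can contain at most one of each pair {x, 53−x}, plus the 5 elements whose complement lies outside the range.
The integers 14, …, 26 (13 of them) are such a set: any two sum to at least 14+15 = 29 and at most 25+26 = 51 < 53.
Any 14th integer completes one of the 8 pairs, so 14 choices force a sum of 53.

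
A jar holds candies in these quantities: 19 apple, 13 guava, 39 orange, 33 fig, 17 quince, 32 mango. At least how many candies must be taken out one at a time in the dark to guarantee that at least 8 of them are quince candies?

144

In the worst case for collecting quince candies, every non-quince candy comes out first.
There are 19 + 13 + 39 + 33 + 32 = 136 non-quince candies altogether.
After those, each further candy must be quince, so 136 + 8 = 144 draws guarantee 8 quince candies.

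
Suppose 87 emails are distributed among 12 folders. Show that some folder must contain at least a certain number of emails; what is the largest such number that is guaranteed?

8

By the pigeonhole principle, the 12 folders are the holes and the 87 emails are the pigeons.
If every folder held at most 7 emails, the total would be at most 12 × 7 = 84, which is less than 87.
So some folder holds at least ⌈87/12⌉ = 8 emails.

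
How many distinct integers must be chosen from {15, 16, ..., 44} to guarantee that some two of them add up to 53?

Two chosen integers sum to 53 exactly when both halves of some pair {x, 53−x} with 15 ≤ x ≤ 53−x ≤ 38 are chosen — 12 such pairs.
The remaining 6 elements (those with no distinct partner in range) can never complete a 53-sum, so the worst case takes all of them and one from each pair: 6 + 12 = 18.
By pigeonhole, the 19th integer has to be the second member of some pair, so 18 + 1 = 19.

19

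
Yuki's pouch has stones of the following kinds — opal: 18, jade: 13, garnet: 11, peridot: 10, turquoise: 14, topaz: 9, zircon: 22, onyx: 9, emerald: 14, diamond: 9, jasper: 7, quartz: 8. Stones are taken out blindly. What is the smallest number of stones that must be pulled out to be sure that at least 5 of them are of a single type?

Put each drawn stone into a box by type. The largest draw with every box below 5 takes min(count, 4) from each type.
Σ min(cᵢ, 4) = 4 + 4 + 4 + 4 + 4 + 4 + 4 + 4 + 4 + 4 + 4 + 4 = 48.
Draw number 48 + 1 = 49 must push one box to 5.

49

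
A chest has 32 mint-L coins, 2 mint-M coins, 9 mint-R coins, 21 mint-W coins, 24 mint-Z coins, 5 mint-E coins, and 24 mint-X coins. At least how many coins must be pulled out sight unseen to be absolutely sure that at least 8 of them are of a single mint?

43

By pigeonhole, the 7 mints are the holes; the coins drawn are the pigeons.
To avoid 8 of any one mint, the worst case takes at most 7 of each mint, or every coin of a mint that has fewer than 7.
That gives 7 + 2 + 7 + 7 + 7 + 5 + 7 = 42 coins with no mint reaching 8.
The next coin forces some mint to 8, so 42 + 1 = 43.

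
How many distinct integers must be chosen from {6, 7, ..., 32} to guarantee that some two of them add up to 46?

Two chosen integers sum to 46 exactly when both halves of some pair {x, 46−x} with 14 ≤ x ≤ 46−x ≤ 32 are chosen — 9 such pairs.
The remaining 9 elements (those with no distinct partner in range) can never complete a 46-sum, so the worst case takes all of them and one from each pair: 9 + 9 = 18.
The 19th integer has to be the second member of some pair, so 18 + 1 = 19.

19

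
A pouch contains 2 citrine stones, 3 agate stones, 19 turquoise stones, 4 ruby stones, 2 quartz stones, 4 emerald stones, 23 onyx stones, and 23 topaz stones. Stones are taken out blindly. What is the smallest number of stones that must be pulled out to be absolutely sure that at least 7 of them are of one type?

An adversary could hand out at most 6 stones per type (5 types run out sooner): 2 + 3 + 6 + 4 + 2 + 4 + 6 + 6 = 33 stones and still no type has 7.
One more stone lands in a type already at 6, so 34 draws are enough and 33 are not.

34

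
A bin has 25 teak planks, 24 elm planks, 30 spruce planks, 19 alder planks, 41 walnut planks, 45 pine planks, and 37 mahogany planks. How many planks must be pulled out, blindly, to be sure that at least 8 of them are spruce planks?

In the worst case for collecting spruce planks, every non-spruce plank comes out first.
There are 25 + 24 + 19 + 41 + 45 + 37 = 191 non-spruce planks altogether.
After those, each further plank must be spruce, so 191 + 8 = 199 draws guarantee 8 spruce planks.

199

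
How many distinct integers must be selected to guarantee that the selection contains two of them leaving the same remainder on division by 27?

Pigeonhole: the 27 residue classes mod 27 are the pigeonholes.
With 27 integers one could put 1 in each residue class and have no class reach 2.
The 28th integer pushes some class to 2, so 27·1 + 1 = 28.

28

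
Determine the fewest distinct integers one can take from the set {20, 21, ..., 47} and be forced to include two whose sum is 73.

18

A set avoiding the sum 73 can contain at most one of each pair {x, 73−x}, plus the 6 elements whose complement lies outside the range.
The integers 20, …, 36 (17 of them) are such a set: any two sum to at least 20+21 = 41 and at most 35+36 = 71 < 73.
Any 18th integer completes one of the 11 pairs, so 18 choices force a sum of 73.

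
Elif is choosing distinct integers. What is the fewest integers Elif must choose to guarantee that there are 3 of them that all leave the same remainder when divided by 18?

Pigeonhole: the 18 residue classes mod 18 are the pigeonholes.
With 36 integers one could put 2 in each residue class and have no class reach 3.
The 37th integer pushes some class to 3, so 18·2 + 1 = 37.

37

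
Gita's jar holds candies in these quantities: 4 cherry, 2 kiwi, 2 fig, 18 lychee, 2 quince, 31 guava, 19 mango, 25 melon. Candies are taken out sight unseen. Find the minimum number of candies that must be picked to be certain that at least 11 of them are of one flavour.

51

An adversary could hand out at most 10 candies per flavour (4 flavours run out sooner): 4 + 2 + 2 + 10 + 2 + 10 + 10 + 10 = 50 candies and still no flavour has 11.
One more candy lands in a flavour already at 10, so 51 draws are enough and 50 are not.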